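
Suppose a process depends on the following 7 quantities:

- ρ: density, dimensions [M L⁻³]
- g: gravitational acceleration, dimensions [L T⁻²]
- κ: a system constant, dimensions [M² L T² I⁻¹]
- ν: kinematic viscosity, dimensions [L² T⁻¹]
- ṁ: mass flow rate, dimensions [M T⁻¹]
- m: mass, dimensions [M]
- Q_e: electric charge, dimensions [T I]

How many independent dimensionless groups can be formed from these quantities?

3

There are 7 variables and 4 base dimensions (M, L, T, I).
The dimension matrix has rank 4.
Independent dimensionless groups: 7 − 4 = 3.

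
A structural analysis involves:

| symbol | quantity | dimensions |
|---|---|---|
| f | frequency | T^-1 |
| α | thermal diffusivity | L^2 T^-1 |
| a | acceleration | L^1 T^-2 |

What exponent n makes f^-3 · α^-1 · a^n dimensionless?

Balance the L exponent: (1)·n from a, plus −3·(0) − (2) = -2 from the rest, must sum to zero.
n − 2 = 0, so n = 2.

2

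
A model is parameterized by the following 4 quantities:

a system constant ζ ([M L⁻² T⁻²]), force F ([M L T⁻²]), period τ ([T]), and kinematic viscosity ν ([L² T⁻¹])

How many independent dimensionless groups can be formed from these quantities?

1

There are 4 variables and 3 base dimensions (M, L, T).
The dimension matrix has rank 3.
Independent dimensionless groups: 4 − 3 = 1.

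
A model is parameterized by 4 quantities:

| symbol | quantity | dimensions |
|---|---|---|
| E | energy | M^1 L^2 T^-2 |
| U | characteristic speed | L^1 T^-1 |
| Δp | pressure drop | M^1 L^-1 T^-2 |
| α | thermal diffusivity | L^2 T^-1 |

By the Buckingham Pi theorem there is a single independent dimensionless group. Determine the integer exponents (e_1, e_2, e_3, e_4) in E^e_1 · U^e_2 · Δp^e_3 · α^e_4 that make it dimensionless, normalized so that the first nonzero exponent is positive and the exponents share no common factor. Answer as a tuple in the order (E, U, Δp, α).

(1, 3, -1, -3)

M: e_1·(1) + e_2·(0) + e_3·(1) + e_4·(0) = 0
L: e_1·(2) + e_2·(1) + e_3·(-1) + e_4·(2) = 0
T: e_1·(-2) + e_2·(-1) + e_3·(-2) + e_4·(-1) = 0
Solving this homogeneous linear system for the smallest-integer solution (first nonzero entry positive) gives (1, 3, -1, -3).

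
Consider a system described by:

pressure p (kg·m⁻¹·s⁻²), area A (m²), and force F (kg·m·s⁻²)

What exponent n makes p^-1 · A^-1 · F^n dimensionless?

1

Balance the M exponent: (1)·n from F, plus −(1) − (0) = -1 from the rest, must sum to zero.
n − 1 = 0, so n = 1.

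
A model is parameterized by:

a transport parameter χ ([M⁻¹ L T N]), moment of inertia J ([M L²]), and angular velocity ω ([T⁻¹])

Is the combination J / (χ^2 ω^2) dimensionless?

no

Sum the exponent of each base dimension across the product:
  M: −2·[χ]_M + [J]_M − 2·[ω]_M = −2·(-1) + (1) − 2·(0) = 3
  L: −2·[χ]_L + [J]_L − 2·[ω]_L = −2·(1) + (2) − 2·(0) = 0
  T: −2·[χ]_T + [J]_T − 2·[ω]_T = −2·(1) + (0) − 2·(-1) = 0
  N: −2·[χ]_N + [J]_N − 2·[ω]_N = −2·(1) + (0) − 2·(0) = -2
Net dimensions [M³ N⁻²] ≠ [1] — not dimensionless.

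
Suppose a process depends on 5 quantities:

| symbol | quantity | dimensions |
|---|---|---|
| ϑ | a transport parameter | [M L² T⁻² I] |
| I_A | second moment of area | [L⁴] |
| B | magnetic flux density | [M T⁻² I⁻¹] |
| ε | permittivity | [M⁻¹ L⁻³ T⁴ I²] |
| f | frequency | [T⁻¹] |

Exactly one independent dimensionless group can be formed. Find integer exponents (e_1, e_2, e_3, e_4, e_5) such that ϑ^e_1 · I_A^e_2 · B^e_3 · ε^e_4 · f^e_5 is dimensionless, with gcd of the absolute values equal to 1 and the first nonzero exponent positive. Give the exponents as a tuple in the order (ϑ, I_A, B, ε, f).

(1, -2, -3, -2, -4)

M: e_1·(1) + e_2·(0) + e_3·(1) + e_4·(-1) + e_5·(0) = 0
L: e_1·(2) + e_2·(4) + e_3·(0) + e_4·(-3) + e_5·(0) = 0
T: e_1·(-2) + e_2·(0) + e_3·(-2) + e_4·(4) + e_5·(-1) = 0
I: e_1·(1) + e_2·(0) + e_3·(-1) + e_4·(2) + e_5·(0) = 0
Solving this homogeneous linear system for the smallest-integer solution (first nonzero entry positive) gives (1, -2, -3, -2, -4).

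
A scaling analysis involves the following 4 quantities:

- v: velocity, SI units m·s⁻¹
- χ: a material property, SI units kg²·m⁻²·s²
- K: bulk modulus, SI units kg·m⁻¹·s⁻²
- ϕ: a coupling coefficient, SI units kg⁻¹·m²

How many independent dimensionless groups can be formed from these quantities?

There are 4 variables and 3 base dimensions (M, L, T).
The dimension matrix has rank 3.
Independent dimensionless groups: 4 − 3 = 1.

1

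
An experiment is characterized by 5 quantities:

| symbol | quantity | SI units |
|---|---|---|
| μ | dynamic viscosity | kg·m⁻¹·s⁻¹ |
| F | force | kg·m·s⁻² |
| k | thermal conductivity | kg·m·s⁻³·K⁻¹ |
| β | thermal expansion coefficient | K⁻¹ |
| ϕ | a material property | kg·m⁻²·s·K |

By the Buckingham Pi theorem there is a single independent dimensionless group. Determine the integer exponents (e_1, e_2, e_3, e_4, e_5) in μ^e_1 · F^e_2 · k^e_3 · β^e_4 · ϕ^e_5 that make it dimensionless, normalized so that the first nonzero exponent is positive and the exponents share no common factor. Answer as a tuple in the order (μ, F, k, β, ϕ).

(3, 2, -3, 1, -2)

M: e_1·(1) + e_2·(1) + e_3·(1) + e_4·(0) + e_5·(1) = 0
L: e_1·(-1) + e_2·(1) + e_3·(1) + e_4·(0) + e_5·(-2) = 0
T: e_1·(-1) + e_2·(-2) + e_3·(-3) + e_4·(0) + e_5·(1) = 0
Θ: e_1·(0) + e_2·(0) + e_3·(-1) + e_4·(-1) + e_5·(1) = 0
Solving this homogeneous linear system for the smallest-integer solution (first nonzero entry positive) gives (3, 2, -3, 1, -2).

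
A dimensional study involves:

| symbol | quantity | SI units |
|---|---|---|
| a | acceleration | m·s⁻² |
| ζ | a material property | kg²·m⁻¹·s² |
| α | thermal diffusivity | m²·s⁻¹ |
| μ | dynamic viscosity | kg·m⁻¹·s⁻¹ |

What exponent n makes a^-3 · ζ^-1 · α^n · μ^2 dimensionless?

Balance the L exponent: (2)·n from α, plus −3·(1) − (-1) + 2·(-1) = -4 from the rest, must sum to zero.
2n − 4 = 0, so n = 2.

2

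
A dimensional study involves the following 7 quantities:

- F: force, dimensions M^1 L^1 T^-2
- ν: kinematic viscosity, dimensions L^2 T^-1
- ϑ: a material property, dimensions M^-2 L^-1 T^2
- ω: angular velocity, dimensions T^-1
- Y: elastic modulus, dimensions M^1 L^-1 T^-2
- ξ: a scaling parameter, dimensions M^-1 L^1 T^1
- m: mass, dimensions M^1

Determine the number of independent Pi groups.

There are 7 variables and 3 base dimensions (M, L, T).
The dimension matrix has rank 3.
Independent dimensionless groups: 7 − 3 = 4.

4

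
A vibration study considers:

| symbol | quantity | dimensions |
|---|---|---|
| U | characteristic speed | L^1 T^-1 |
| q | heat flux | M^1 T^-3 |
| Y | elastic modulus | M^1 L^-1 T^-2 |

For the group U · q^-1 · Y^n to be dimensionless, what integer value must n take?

Balance the M exponent: (1)·n from Y, plus (0) − (1) = -1 from the rest, must sum to zero.
n − 1 = 0, so n = 1.

1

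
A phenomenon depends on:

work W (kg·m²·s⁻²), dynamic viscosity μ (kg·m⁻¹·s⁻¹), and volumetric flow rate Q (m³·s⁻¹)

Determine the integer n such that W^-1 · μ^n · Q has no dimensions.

Balance the M exponent: (1)·n from μ, plus −(1) + (0) = -1 from the rest, must sum to zero.
n − 1 = 0, so n = 1.

1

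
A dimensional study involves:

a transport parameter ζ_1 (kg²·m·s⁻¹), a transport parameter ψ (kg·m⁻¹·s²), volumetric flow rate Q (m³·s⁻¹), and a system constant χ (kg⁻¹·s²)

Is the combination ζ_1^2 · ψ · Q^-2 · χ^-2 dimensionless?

Sum the exponent of each base dimension across the product:
  M: 2·[ζ_1]_M + [ψ]_M − 2·[Q]_M − 2·[χ]_M = 2·(2) + (1) − 2·(0) − 2·(-1) = 7
  L: 2·[ζ_1]_L + [ψ]_L − 2·[Q]_L − 2·[χ]_L = 2·(1) + (-1) − 2·(3) − 2·(0) = -5
  T: 2·[ζ_1]_T + [ψ]_T − 2·[Q]_T − 2·[χ]_T = 2·(-1) + (2) − 2·(-1) − 2·(2) = -2
Net dimensions [M⁷ L⁻⁵ T⁻²] ≠ [1] — not dimensionless.

no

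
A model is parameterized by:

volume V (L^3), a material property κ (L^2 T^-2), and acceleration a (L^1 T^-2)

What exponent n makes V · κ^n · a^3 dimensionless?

Balance the L exponent: (2)·n from κ, plus (3) + 3·(1) = 6 from the rest, must sum to zero.
2n + 6 = 0, so n = -3.

-3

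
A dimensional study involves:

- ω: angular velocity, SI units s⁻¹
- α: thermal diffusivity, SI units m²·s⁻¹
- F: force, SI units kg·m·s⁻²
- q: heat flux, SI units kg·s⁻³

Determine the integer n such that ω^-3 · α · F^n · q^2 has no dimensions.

-2

Balance the M exponent: (1)·n from F, plus −3·(0) + (0) + 2·(1) = 2 from the rest, must sum to zero.
n + 2 = 0, so n = -2.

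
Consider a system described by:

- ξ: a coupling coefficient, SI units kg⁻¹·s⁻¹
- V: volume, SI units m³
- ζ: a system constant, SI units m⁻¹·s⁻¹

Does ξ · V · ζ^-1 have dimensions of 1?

Sum the exponent of each base dimension across the product:
  M: [ξ]_M + [V]_M − [ζ]_M = (-1) + (0) − (0) = -1
  L: [ξ]_L + [V]_L − [ζ]_L = (0) + (3) − (-1) = 4
  T: [ξ]_T + [V]_T − [ζ]_T = (-1) + (0) − (-1) = 0
Net dimensions [M⁻¹ L⁴] ≠ [1] — not dimensionless.

no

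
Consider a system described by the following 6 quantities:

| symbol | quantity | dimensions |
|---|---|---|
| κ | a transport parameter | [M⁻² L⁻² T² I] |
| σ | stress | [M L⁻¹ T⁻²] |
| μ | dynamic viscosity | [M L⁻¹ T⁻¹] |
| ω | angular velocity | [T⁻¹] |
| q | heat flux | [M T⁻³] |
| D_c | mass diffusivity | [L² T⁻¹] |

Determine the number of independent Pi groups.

2

There are 6 variables and 4 base dimensions (M, L, T, I).
The dimension matrix has rank 4.
Independent dimensionless groups: 6 − 4 = 2.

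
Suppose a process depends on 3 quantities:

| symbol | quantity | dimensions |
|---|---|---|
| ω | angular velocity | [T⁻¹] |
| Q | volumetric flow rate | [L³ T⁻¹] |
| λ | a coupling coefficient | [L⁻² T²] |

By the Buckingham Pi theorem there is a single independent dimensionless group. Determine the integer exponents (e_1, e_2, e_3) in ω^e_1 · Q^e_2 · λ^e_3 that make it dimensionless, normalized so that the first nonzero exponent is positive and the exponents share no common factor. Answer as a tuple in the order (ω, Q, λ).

(4, 2, 3)

L: e_1·(0) + e_2·(3) + e_3·(-2) = 0
T: e_1·(-1) + e_2·(-1) + e_3·(2) = 0
Solving this homogeneous linear system for the smallest-integer solution (first nonzero entry positive) gives (4, 2, 3).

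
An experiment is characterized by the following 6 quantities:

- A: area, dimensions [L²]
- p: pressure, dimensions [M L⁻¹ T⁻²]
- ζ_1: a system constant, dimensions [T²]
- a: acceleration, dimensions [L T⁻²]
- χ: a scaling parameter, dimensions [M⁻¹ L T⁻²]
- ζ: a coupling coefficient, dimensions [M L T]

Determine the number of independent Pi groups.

3

There are 6 variables and 3 base dimensions (M, L, T).
The dimension matrix has rank 3.
Independent dimensionless groups: 6 − 3 = 3.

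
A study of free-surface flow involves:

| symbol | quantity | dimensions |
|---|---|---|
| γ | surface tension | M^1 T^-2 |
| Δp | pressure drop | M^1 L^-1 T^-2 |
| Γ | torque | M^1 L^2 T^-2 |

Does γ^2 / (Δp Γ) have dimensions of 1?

no

Sum the exponent of each base dimension across the product:
  M: 2·[γ]_M − [Δp]_M − [Γ]_M = 2·(1) − (1) − (1) = 0
  L: 2·[γ]_L − [Δp]_L − [Γ]_L = 2·(0) − (-1) − (2) = -1
  T: 2·[γ]_T − [Δp]_T − [Γ]_T = 2·(-2) − (-2) − (-2) = 0
Net dimensions [L⁻¹] ≠ [1] — not dimensionless.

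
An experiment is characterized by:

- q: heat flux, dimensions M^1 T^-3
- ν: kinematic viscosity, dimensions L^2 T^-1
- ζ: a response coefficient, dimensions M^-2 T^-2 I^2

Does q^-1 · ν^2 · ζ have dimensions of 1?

Sum the exponent of each base dimension across the product:
  M: −[q]_M + 2·[ν]_M + [ζ]_M = −(1) + 2·(0) + (-2) = -3
  L: −[q]_L + 2·[ν]_L + [ζ]_L = −(0) + 2·(2) + (0) = 4
  T: −[q]_T + 2·[ν]_T + [ζ]_T = −(-3) + 2·(-1) + (-2) = -1
  I: −[q]_I + 2·[ν]_I + [ζ]_I = −(0) + 2·(0) + (2) = 2
Net dimensions [M⁻³ L⁴ T⁻¹ I²] ≠ [1] — not dimensionless.

no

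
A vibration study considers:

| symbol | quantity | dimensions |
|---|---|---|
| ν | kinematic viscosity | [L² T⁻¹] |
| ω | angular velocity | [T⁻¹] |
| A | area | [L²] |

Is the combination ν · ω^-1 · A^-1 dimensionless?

Sum the exponent of each base dimension across the product:
  L: [ν]_L − [ω]_L − [A]_L = (2) − (0) − (2) = 0
  T: [ν]_T − [ω]_T − [A]_T = (-1) − (-1) − (0) = 0
All base exponents vanish — dimensionless.

yes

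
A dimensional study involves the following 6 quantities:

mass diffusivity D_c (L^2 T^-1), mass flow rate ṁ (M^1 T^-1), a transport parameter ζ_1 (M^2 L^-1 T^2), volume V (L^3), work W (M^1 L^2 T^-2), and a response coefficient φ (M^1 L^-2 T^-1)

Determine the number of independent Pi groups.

There are 6 variables and 3 base dimensions (M, L, T).
The dimension matrix has rank 3.
Independent dimensionless groups: 6 − 3 = 3.

3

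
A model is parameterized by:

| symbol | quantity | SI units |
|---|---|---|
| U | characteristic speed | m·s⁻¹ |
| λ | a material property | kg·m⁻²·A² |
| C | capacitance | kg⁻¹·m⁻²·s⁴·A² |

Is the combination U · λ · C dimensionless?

Sum the exponent of each base dimension across the product:
  M: [U]_M + [λ]_M + [C]_M = (0) + (1) + (-1) = 0
  L: [U]_L + [λ]_L + [C]_L = (1) + (-2) + (-2) = -3
  T: [U]_T + [λ]_T + [C]_T = (-1) + (0) + (4) = 3
  I: [U]_I + [λ]_I + [C]_I = (0) + (2) + (2) = 4
Net dimensions [L⁻³ T³ I⁴] ≠ [1] — not dimensionless.

no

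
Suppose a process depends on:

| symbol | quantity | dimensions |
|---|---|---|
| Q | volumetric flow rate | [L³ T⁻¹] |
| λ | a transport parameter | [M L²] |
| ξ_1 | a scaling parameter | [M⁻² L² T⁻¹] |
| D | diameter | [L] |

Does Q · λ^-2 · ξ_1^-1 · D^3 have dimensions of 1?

yes

Sum the exponent of each base dimension across the product:
  M: [Q]_M − 2·[λ]_M − [ξ_1]_M + 3·[D]_M = (0) − 2·(1) − (-2) + 3·(0) = 0
  L: [Q]_L − 2·[λ]_L − [ξ_1]_L + 3·[D]_L = (3) − 2·(2) − (2) + 3·(1) = 0
  T: [Q]_T − 2·[λ]_T − [ξ_1]_T + 3·[D]_T = (-1) − 2·(0) − (-1) + 3·(0) = 0
All base exponents vanish — dimensionless.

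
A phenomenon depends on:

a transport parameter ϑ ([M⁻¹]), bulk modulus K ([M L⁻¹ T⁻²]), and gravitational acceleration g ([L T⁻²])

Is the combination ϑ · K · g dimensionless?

no

Sum the exponent of each base dimension across the product:
  M: [ϑ]_M + [K]_M + [g]_M = (-1) + (1) + (0) = 0
  L: [ϑ]_L + [K]_L + [g]_L = (0) + (-1) + (1) = 0
  T: [ϑ]_T + [K]_T + [g]_T = (0) + (-2) + (-2) = -4
Net dimensions [T⁻⁴] ≠ [1] — not dimensionless.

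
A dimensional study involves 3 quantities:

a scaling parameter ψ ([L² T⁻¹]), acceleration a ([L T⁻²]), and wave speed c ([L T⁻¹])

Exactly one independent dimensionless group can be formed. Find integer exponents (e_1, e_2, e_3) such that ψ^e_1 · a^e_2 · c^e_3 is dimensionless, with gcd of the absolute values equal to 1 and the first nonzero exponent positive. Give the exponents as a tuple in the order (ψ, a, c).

(1, 1, -3)

L: e_1·(2) + e_2·(1) + e_3·(1) = 0
T: e_1·(-1) + e_2·(-2) + e_3·(-1) = 0
Solving this homogeneous linear system for the smallest-integer solution (first nonzero entry positive) gives (1, 1, -3).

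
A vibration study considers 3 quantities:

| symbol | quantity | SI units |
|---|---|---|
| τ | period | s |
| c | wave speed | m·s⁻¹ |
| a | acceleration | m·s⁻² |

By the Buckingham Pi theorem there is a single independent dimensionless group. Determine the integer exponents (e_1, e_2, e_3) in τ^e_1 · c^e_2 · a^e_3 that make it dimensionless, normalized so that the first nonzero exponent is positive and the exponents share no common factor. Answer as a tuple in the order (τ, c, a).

(1, -1, 1)

L: e_1·(0) + e_2·(1) + e_3·(1) = 0
T: e_1·(1) + e_2·(-1) + e_3·(-2) = 0
Solving this homogeneous linear system for the smallest-integer solution (first nonzero entry positive) gives (1, -1, 1).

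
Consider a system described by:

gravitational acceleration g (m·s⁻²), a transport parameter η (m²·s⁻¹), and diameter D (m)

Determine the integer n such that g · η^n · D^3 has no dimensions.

-2

Balance the L exponent: (2)·n from η, plus (1) + 3·(1) = 4 from the rest, must sum to zero.
2n + 4 = 0, so n = -2.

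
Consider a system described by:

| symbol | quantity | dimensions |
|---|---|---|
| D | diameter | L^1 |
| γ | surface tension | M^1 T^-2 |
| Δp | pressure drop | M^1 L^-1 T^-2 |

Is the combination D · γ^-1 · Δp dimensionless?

Sum the exponent of each base dimension across the product:
  M: [D]_M − [γ]_M + [Δp]_M = (0) − (1) + (1) = 0
  L: [D]_L − [γ]_L + [Δp]_L = (1) − (0) + (-1) = 0
  T: [D]_T − [γ]_T + [Δp]_T = (0) − (-2) + (-2) = 0
All base exponents vanish — dimensionless.

yes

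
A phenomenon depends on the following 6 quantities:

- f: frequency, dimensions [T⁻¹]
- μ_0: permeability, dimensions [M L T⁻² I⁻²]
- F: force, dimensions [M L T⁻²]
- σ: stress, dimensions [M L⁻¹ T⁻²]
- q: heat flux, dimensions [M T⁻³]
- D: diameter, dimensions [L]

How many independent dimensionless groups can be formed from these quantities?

There are 6 variables and 4 base dimensions (M, L, T, I).
The dimension matrix has rank 4.
Independent dimensionless groups: 6 − 4 = 2.

2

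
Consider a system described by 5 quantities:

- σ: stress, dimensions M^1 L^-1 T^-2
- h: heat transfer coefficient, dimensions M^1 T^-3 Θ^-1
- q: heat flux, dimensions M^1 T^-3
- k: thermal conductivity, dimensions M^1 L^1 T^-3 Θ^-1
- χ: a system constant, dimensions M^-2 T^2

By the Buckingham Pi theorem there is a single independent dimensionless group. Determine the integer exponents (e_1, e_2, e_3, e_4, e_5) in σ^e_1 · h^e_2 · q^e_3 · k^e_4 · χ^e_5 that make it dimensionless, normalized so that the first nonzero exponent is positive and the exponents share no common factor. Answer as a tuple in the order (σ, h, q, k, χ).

(4, -4, -2, 4, 1)

M: e_1·(1) + e_2·(1) + e_3·(1) + e_4·(1) + e_5·(-2) = 0
L: e_1·(-1) + e_2·(0) + e_3·(0) + e_4·(1) + e_5·(0) = 0
T: e_1·(-2) + e_2·(-3) + e_3·(-3) + e_4·(-3) + e_5·(2) = 0
Θ: e_1·(0) + e_2·(-1) + e_3·(0) + e_4·(-1) + e_5·(0) = 0
Solving this homogeneous linear system for the smallest-integer solution (first nonzero entry positive) gives (4, -4, -2, 4, 1).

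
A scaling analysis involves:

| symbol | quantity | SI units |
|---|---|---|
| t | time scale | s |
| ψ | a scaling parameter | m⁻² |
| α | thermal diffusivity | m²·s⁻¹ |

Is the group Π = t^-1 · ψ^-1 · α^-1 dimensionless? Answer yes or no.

Sum the exponent of each base dimension across the product:
  L: −[t]_L − [ψ]_L − [α]_L = −(0) − (-2) − (2) = 0
  T: −[t]_T − [ψ]_T − [α]_T = −(1) − (0) − (-1) = 0
All base exponents vanish — dimensionless.

yes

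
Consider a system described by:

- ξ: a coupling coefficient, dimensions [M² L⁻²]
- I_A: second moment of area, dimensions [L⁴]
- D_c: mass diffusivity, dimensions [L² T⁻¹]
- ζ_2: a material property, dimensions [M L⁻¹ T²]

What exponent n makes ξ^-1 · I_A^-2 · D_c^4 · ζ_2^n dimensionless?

Balance the M exponent: (1)·n from ζ_2, plus −(2) − 2·(0) + 4·(0) = -2 from the rest, must sum to zero.
n − 2 = 0, so n = 2.

2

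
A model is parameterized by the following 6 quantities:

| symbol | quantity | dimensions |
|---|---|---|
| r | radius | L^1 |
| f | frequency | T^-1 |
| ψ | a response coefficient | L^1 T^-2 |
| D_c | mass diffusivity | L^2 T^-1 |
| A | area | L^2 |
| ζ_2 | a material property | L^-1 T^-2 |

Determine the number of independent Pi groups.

4

There are 6 variables and 2 base dimensions (L, T).
The dimension matrix has rank 2.
Independent dimensionless groups: 6 − 2 = 4.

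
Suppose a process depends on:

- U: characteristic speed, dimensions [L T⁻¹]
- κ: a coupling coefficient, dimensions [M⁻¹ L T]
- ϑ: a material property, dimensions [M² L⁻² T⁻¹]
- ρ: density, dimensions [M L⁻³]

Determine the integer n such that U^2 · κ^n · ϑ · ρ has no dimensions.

Balance the M exponent: (-1)·n from κ, plus 2·(0) + (2) + (1) = 3 from the rest, must sum to zero.
−n + 3 = 0, so n = 3.

3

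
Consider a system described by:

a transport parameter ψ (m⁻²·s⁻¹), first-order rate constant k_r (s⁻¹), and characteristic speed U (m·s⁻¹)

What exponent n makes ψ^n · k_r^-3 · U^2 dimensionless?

Balance the L exponent: (-2)·n from ψ, plus −3·(0) + 2·(1) = 2 from the rest, must sum to zero.
-2n + 2 = 0, so n = 1.

1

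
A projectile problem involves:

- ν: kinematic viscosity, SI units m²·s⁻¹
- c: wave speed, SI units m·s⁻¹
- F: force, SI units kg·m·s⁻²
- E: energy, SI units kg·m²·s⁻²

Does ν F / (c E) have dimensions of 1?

yes

Sum the exponent of each base dimension across the product:
  M: [ν]_M − [c]_M + [F]_M − [E]_M = (0) − (0) + (1) − (1) = 0
  L: [ν]_L − [c]_L + [F]_L − [E]_L = (2) − (1) + (1) − (2) = 0
  T: [ν]_T − [c]_T + [F]_T − [E]_T = (-1) − (-1) + (-2) − (-2) = 0
All base exponents vanish — dimensionless.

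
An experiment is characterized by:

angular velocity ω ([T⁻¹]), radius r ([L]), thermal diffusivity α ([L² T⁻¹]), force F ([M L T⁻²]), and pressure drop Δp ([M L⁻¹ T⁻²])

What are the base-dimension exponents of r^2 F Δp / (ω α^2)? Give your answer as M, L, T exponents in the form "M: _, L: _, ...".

M: 2, L: -2, T: -1

Collect each base-dimension exponent across the product:
  M: −(0) + 2·(0) − 2·(0) + (1) + (1) = 2
  L: −(0) + 2·(1) − 2·(2) + (1) + (-1) = -2
  T: −(-1) + 2·(0) − 2·(-1) + (-2) + (-2) = -1
So the dimensions are [M² L⁻² T⁻¹].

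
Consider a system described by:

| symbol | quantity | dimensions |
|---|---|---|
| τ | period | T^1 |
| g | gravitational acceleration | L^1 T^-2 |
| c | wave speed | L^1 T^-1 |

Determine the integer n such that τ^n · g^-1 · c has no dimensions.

-1

Balance the T exponent: (1)·n from τ, plus −(-2) + (-1) = 1 from the rest, must sum to zero.
n + 1 = 0, so n = -1.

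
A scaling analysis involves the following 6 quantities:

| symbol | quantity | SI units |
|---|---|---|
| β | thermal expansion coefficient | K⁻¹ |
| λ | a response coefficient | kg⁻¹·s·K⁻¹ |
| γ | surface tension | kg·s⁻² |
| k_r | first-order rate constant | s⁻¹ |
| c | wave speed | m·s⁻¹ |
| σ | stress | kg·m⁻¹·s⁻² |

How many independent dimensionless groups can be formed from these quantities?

2

There are 6 variables and 4 base dimensions (M, L, T, Θ).
The dimension matrix has rank 4.
Independent dimensionless groups: 6 − 4 = 2.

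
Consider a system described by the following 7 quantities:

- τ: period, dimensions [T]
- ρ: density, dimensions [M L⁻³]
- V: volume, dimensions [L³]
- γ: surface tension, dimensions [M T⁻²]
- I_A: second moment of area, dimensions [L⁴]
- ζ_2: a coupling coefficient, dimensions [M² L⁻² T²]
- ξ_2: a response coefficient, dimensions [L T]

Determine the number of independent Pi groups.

There are 7 variables and 3 base dimensions (M, L, T).
The dimension matrix has rank 3.
Independent dimensionless groups: 7 − 3 = 4.

4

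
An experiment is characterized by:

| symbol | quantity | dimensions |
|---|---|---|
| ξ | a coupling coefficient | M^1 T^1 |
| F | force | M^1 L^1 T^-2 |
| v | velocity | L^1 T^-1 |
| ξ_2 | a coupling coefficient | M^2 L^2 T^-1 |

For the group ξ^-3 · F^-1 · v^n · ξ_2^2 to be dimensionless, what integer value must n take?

-3

Balance the L exponent: (1)·n from v, plus −3·(0) − (1) + 2·(2) = 3 from the rest, must sum to zero.
n + 3 = 0, so n = -3.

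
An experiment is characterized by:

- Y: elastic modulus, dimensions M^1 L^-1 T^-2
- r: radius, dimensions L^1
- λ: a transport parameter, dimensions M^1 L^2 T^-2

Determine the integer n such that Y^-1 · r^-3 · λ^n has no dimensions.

1

Balance the M exponent: (1)·n from λ, plus −(1) − 3·(0) = -1 from the rest, must sum to zero.
n − 1 = 0, so n = 1.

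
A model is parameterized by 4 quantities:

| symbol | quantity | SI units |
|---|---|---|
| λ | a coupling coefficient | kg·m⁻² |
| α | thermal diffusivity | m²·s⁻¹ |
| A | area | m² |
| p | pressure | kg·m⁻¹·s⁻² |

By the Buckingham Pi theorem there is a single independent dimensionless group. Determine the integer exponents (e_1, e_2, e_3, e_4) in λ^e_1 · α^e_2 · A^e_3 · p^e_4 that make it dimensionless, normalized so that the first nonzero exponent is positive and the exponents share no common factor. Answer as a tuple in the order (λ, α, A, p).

M: e_1·(1) + e_2·(0) + e_3·(0) + e_4·(1) = 0
L: e_1·(-2) + e_2·(2) + e_3·(2) + e_4·(-1) = 0
T: e_1·(0) + e_2·(-1) + e_3·(0) + e_4·(-2) = 0
Solving this homogeneous linear system for the smallest-integer solution (first nonzero entry positive) gives (2, 4, -3, -2).

(2, 4, -3, -2)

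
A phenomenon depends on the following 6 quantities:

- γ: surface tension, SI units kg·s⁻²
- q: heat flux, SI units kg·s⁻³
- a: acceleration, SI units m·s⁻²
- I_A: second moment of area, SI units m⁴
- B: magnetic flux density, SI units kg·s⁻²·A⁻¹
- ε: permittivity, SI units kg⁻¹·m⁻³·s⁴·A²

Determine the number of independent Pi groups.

There are 6 variables and 4 base dimensions (M, L, T, I).
The dimension matrix has rank 4.
Independent dimensionless groups: 6 − 4 = 2.

2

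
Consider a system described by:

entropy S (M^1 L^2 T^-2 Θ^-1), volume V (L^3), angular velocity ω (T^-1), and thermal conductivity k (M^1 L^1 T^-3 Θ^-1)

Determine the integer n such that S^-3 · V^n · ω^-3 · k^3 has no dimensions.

Balance the L exponent: (3)·n from V, plus −3·(2) − 3·(0) + 3·(1) = -3 from the rest, must sum to zero.
3n − 3 = 0, so n = 1.

1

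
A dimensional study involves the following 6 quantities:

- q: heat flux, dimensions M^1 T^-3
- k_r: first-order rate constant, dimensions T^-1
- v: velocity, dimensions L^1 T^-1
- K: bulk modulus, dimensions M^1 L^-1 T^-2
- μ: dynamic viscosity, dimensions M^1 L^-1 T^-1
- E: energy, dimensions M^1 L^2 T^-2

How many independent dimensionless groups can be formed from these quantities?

There are 6 variables and 3 base dimensions (M, L, T).
The dimension matrix has rank 3.
Independent dimensionless groups: 6 − 3 = 3.

3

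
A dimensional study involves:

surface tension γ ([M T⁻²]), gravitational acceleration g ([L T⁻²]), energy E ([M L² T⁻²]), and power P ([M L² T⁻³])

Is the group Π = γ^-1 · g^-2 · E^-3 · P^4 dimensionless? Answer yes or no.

yes

Sum the exponent of each base dimension across the product:
  M: −[γ]_M − 2·[g]_M − 3·[E]_M + 4·[P]_M = −(1) − 2·(0) − 3·(1) + 4·(1) = 0
  L: −[γ]_L − 2·[g]_L − 3·[E]_L + 4·[P]_L = −(0) − 2·(1) − 3·(2) + 4·(2) = 0
  T: −[γ]_T − 2·[g]_T − 3·[E]_T + 4·[P]_T = −(-2) − 2·(-2) − 3·(-2) + 4·(-3) = 0
  Θ: −[γ]_Θ − 2·[g]_Θ − 3·[E]_Θ + 4·[P]_Θ = −(0) − 2·(0) − 3·(0) + 4·(0) = 0
All base exponents vanish — dimensionless.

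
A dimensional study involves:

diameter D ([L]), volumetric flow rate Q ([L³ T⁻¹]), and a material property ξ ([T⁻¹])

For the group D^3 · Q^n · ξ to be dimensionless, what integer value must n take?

Balance the L exponent: (3)·n from Q, plus 3·(1) + (0) = 3 from the rest, must sum to zero.
3n + 3 = 0, so n = -1.

-1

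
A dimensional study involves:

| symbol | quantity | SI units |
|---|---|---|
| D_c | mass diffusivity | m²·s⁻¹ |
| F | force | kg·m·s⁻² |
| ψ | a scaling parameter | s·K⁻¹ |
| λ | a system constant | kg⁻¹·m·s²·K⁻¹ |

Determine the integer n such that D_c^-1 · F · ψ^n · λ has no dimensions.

Balance the T exponent: (1)·n from ψ, plus −(-1) + (-2) + (2) = 1 from the rest, must sum to zero.
n + 1 = 0, so n = -1.

-1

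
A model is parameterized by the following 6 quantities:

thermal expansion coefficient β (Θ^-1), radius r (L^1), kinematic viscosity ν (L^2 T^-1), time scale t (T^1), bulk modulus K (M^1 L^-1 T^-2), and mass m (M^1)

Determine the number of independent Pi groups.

There are 6 variables and 4 base dimensions (M, L, T, Θ).
The dimension matrix has rank 4.
Independent dimensionless groups: 6 − 4 = 2.

2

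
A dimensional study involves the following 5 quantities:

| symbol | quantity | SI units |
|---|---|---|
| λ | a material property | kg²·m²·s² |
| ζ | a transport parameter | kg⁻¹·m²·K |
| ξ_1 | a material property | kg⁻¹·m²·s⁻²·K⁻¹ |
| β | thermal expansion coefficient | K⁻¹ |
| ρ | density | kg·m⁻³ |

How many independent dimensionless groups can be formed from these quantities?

1

There are 5 variables and 4 base dimensions (M, L, T, Θ).
The dimension matrix has rank 4.
Independent dimensionless groups: 5 − 4 = 1.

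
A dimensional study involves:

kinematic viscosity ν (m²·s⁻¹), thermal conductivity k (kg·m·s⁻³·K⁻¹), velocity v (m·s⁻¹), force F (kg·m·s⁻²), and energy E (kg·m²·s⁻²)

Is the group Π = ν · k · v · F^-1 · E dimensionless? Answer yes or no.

no

Sum the exponent of each base dimension across the product:
  M: [ν]_M + [k]_M + [v]_M − [F]_M + [E]_M = (0) + (1) + (0) − (1) + (1) = 1
  L: [ν]_L + [k]_L + [v]_L − [F]_L + [E]_L = (2) + (1) + (1) − (1) + (2) = 5
  T: [ν]_T + [k]_T + [v]_T − [F]_T + [E]_T = (-1) + (-3) + (-1) − (-2) + (-2) = -5
  Θ: [ν]_Θ + [k]_Θ + [v]_Θ − [F]_Θ + [E]_Θ = (0) + (-1) + (0) − (0) + (0) = -1
Net dimensions [M L⁵ T⁻⁵ Θ⁻¹] ≠ [1] — not dimensionless.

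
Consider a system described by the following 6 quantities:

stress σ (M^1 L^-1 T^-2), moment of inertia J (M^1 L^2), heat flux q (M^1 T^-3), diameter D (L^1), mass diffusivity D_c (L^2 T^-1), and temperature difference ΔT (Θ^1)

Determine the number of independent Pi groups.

There are 6 variables and 4 base dimensions (M, L, T, Θ).
The dimension matrix has rank 4.
Independent dimensionless groups: 6 − 4 = 2.

2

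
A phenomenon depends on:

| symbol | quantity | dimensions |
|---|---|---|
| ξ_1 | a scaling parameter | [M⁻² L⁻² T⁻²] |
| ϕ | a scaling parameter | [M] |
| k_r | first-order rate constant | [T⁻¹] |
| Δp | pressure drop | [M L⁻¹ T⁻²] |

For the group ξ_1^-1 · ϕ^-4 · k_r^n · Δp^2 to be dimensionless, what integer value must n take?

-2

Balance the T exponent: (-1)·n from k_r, plus −(-2) − 4·(0) + 2·(-2) = -2 from the rest, must sum to zero.
−n − 2 = 0, so n = -2.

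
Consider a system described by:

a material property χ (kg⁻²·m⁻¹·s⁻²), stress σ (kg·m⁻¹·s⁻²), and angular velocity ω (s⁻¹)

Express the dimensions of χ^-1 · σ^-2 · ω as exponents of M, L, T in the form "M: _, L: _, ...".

Collect each base-dimension exponent across the product:
  M: −(-2) − 2·(1) + (0) = 0
  L: −(-1) − 2·(-1) + (0) = 3
  T: −(-2) − 2·(-2) + (-1) = 5
So the dimensions are [L³ T⁵].

M: 0, L: 3, T: 5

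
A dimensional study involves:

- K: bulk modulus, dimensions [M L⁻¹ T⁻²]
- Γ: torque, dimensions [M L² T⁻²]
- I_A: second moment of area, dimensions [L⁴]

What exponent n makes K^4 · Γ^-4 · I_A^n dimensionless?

3

Balance the L exponent: (4)·n from I_A, plus 4·(-1) − 4·(2) = -12 from the rest, must sum to zero.
4n − 12 = 0, so n = 3.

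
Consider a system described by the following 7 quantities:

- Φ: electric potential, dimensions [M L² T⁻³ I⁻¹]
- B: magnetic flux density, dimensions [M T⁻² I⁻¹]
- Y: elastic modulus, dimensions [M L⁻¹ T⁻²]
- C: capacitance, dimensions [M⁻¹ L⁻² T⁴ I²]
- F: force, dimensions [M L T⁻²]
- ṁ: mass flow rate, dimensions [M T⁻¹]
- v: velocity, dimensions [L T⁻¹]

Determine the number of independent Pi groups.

3

There are 7 variables and 4 base dimensions (M, L, T, I).
The dimension matrix has rank 4.
Independent dimensionless groups: 7 − 4 = 3.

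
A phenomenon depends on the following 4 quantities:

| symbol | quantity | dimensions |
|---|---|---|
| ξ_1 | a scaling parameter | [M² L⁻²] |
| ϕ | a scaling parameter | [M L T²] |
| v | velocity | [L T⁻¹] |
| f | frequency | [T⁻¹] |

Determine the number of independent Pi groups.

1

There are 4 variables and 3 base dimensions (M, L, T).
The dimension matrix has rank 3.
Independent dimensionless groups: 4 − 3 = 1.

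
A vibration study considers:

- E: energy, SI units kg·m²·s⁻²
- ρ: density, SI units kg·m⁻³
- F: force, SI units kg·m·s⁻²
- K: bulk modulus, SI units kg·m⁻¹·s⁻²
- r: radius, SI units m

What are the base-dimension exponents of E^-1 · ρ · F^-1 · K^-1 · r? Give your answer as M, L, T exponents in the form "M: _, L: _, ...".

M: -2, L: -4, T: 6

Collect each base-dimension exponent across the product:
  M: −(1) + (1) − (1) − (1) + (0) = -2
  L: −(2) + (-3) − (1) − (-1) + (1) = -4
  T: −(-2) + (0) − (-2) − (-2) + (0) = 6
So the dimensions are [M⁻² L⁻⁴ T⁶].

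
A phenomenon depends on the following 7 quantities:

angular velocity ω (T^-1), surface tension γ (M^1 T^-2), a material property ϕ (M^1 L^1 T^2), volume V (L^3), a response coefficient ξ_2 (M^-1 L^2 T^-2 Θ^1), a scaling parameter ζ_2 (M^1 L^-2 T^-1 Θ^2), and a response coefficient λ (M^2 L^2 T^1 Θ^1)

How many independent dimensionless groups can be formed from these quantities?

There are 7 variables and 4 base dimensions (M, L, T, Θ).
The dimension matrix has rank 4.
Independent dimensionless groups: 7 − 4 = 3.

3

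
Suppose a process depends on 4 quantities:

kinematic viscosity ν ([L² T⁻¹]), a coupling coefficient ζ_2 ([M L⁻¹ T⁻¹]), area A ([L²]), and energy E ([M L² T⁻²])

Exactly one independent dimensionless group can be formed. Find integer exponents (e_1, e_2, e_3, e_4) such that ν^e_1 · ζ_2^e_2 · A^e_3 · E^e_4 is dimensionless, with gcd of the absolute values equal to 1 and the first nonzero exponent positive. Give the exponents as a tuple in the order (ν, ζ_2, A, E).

(2, 2, 1, -2)

M: e_1·(0) + e_2·(1) + e_3·(0) + e_4·(1) = 0
L: e_1·(2) + e_2·(-1) + e_3·(2) + e_4·(2) = 0
T: e_1·(-1) + e_2·(-1) + e_3·(0) + e_4·(-2) = 0
Solving this homogeneous linear system for the smallest-integer solution (first nonzero entry positive) gives (2, 2, 1, -2).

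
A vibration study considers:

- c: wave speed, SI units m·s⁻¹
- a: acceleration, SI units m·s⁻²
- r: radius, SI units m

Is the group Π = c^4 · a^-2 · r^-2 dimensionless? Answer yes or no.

yes

Sum the exponent of each base dimension across the product:
  L: 4·[c]_L − 2·[a]_L − 2·[r]_L = 4·(1) − 2·(1) − 2·(1) = 0
  T: 4·[c]_T − 2·[a]_T − 2·[r]_T = 4·(-1) − 2·(-2) − 2·(0) = 0
All base exponents vanish — dimensionless.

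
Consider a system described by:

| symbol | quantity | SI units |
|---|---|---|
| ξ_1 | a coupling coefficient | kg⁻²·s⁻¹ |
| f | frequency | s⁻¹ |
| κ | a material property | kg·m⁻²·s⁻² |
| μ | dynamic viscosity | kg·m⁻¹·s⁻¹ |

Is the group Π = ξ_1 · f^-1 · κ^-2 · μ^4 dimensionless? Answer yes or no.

yes

Sum the exponent of each base dimension across the product:
  M: [ξ_1]_M − [f]_M − 2·[κ]_M + 4·[μ]_M = (-2) − (0) − 2·(1) + 4·(1) = 0
  L: [ξ_1]_L − [f]_L − 2·[κ]_L + 4·[μ]_L = (0) − (0) − 2·(-2) + 4·(-1) = 0
  T: [ξ_1]_T − [f]_T − 2·[κ]_T + 4·[μ]_T = (-1) − (-1) − 2·(-2) + 4·(-1) = 0
All base exponents vanish — dimensionless.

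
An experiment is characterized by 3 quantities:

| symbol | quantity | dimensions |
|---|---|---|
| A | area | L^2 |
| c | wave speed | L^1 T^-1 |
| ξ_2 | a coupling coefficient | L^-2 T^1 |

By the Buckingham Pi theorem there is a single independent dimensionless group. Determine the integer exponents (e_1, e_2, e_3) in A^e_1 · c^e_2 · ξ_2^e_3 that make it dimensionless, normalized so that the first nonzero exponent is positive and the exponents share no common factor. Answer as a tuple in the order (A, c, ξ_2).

(1, 2, 2)

L: e_1·(2) + e_2·(1) + e_3·(-2) = 0
T: e_1·(0) + e_2·(-1) + e_3·(1) = 0
Solving this homogeneous linear system for the smallest-integer solution (first nonzero entry positive) gives (1, 2, 2).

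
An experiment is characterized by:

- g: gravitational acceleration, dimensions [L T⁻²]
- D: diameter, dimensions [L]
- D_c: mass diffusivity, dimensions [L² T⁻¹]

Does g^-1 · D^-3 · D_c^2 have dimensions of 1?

Sum the exponent of each base dimension across the product:
  M: −[g]_M − 3·[D]_M + 2·[D_c]_M = −(0) − 3·(0) + 2·(0) = 0
  L: −[g]_L − 3·[D]_L + 2·[D_c]_L = −(1) − 3·(1) + 2·(2) = 0
  T: −[g]_T − 3·[D]_T + 2·[D_c]_T = −(-2) − 3·(0) + 2·(-1) = 0
  I: −[g]_I − 3·[D]_I + 2·[D_c]_I = −(0) − 3·(0) + 2·(0) = 0
All base exponents vanish — dimensionless.

yes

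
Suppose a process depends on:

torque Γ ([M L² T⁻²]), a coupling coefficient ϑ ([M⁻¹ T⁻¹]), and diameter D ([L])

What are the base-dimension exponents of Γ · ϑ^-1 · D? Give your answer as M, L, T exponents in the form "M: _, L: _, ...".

M: 2, L: 3, T: -1

Collect each base-dimension exponent across the product:
  M: (1) − (-1) + (0) = 2
  L: (2) − (0) + (1) = 3
  T: (-2) − (-1) + (0) = -1
So the dimensions are [M² L³ T⁻¹].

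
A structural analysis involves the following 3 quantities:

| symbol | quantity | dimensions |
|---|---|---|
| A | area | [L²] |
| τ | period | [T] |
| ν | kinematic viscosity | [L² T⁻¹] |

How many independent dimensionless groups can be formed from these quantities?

There are 3 variables and 2 base dimensions (L, T).
The dimension matrix has rank 2.
Independent dimensionless groups: 3 − 2 = 1.

1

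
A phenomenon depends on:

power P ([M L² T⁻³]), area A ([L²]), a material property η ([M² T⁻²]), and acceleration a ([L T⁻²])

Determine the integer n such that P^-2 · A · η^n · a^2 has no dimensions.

Balance the M exponent: (2)·n from η, plus −2·(1) + (0) + 2·(0) = -2 from the rest, must sum to zero.
2n − 2 = 0, so n = 1.

1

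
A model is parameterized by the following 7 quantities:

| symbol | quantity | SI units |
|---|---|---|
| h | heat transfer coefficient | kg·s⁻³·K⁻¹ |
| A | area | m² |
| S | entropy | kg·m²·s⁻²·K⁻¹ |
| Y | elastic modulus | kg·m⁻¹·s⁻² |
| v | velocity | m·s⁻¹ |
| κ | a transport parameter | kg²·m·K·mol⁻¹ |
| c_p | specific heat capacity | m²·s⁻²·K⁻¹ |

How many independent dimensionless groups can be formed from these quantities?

2

There are 7 variables and 5 base dimensions (M, L, T, Θ, N).
The dimension matrix has rank 5.
Independent dimensionless groups: 7 − 5 = 2.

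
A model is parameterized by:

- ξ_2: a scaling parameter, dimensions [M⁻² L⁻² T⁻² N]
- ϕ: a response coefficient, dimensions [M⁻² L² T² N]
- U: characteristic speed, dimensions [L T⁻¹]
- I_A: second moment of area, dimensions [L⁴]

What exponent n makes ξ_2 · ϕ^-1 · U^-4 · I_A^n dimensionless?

Balance the L exponent: (4)·n from I_A, plus (-2) − (2) − 4·(1) = -8 from the rest, must sum to zero.
4n − 8 = 0, so n = 2.

2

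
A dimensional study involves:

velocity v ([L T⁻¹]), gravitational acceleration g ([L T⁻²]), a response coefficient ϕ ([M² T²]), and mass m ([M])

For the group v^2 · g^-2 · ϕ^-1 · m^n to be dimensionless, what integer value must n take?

2

Balance the M exponent: (1)·n from m, plus 2·(0) − 2·(0) − (2) = -2 from the rest, must sum to zero.
n − 2 = 0, so n = 2.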